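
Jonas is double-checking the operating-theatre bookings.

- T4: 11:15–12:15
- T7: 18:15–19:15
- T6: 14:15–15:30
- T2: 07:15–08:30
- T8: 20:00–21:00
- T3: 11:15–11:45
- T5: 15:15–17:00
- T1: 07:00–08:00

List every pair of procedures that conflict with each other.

Sorted by start: T1, T2, T3, T4, T6, T5, T7, T8.
T2 starts before T1 ends → T1 and T2 overlap.
T3 starts after T1 ends — done with T1.
T3 starts after T2 ends — done with T2.
T4 starts before T3 ends → T3 and T4 overlap.
T6 starts after T3 ends — done with T3.
T6 starts after T4 ends — done with T4.
T5 starts before T6 ends → T6 and T5 overlap.
T7 starts after T6 ends — done with T6.
T7 starts after T5 ends — done with T5.
T8 starts after T7 ends.

T1 & T2, T3 & T4, T5 & T6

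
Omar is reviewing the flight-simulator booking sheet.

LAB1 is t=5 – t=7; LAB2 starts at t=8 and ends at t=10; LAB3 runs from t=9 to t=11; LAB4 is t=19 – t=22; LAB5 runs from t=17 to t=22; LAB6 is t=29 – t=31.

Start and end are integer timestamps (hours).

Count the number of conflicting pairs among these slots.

Two intervals overlap when each starts before the other ends.
Sorted by start: LAB1, LAB2, LAB3, LAB5, LAB4, LAB6.
LAB2 starts after LAB1 ends, so LAB1 has no further overlaps.
LAB3 starts before LAB2 ends → LAB2 and LAB3 overlap.
LAB5 starts after LAB2 ends, so LAB2 has no further overlaps.
LAB5 starts after LAB3 ends, so LAB3 has no further overlaps.
LAB4 starts before LAB5 ends → LAB5 and LAB4 overlap.
LAB6 starts after LAB5 ends.
LAB6 starts after LAB4 ends.
Overlapping pairs: LAB2 & LAB3, LAB4 & LAB5 — 2 in total.

2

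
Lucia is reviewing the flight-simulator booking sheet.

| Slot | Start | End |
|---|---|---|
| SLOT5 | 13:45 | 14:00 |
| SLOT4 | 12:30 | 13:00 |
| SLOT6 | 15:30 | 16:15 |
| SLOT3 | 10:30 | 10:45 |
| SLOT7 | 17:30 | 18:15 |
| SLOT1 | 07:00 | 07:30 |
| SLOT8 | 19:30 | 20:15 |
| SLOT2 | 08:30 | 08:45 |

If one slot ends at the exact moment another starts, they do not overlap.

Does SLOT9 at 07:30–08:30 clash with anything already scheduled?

SLOT1: ends 07:30 at or before SLOT9 starts 07:30 → clear.
SLOT2: starts 08:30 at or after SLOT9 ends 08:30 → clear.
SLOT3: starts 10:30 at or after SLOT9 ends 08:30 → clear.
SLOT4: starts 12:30 at or after SLOT9 ends 08:30 → clear.
SLOT5: starts 13:45 at or after SLOT9 ends 08:30 → clear.
SLOT6: starts 15:30 at or after SLOT9 ends 08:30 → clear.
SLOT7: starts 17:30 at or after SLOT9 ends 08:30 → clear.
SLOT8: starts 19:30 at or after SLOT9 ends 08:30 → clear.

No — it doesn't clash with anything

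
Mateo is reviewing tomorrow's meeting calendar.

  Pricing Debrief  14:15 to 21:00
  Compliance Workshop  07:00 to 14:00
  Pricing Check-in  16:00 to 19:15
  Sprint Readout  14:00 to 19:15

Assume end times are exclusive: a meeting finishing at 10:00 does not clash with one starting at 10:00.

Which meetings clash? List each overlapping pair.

Pricing Check-in & Pricing Debrief, Pricing Check-in & Sprint Readout, Pricing Debrief & Sprint Readout

Sorted by start: Compliance Workshop, Sprint Readout, Pricing Debrief, Pricing Check-in.
Sprint Readout starts exactly when Compliance Workshop ends (back-to-back, no overlap); Compliance Workshop is clear from here.
Pricing Debrief starts before Sprint Readout ends → Sprint Readout and Pricing Debrief overlap.
Pricing Check-in starts before Sprint Readout ends → Sprint Readout and Pricing Check-in overlap.
Pricing Check-in starts before Pricing Debrief ends → Pricing Debrief and Pricing Check-in overlap.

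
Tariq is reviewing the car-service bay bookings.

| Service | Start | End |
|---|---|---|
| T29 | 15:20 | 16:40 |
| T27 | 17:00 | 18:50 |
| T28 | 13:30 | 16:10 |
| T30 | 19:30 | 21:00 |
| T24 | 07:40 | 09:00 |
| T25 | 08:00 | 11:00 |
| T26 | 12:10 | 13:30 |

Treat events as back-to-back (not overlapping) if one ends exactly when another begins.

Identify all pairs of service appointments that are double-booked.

T24 & T25, T28 & T29

Sorted by start: T24, T25, T26, T28, T29, T27, T30.
T25 starts before T24 ends → T24 and T25 overlap.
T26 starts after T24 ends; T24 is clear from here.
T26 starts after T25 ends; T25 is clear from here.
T28 starts exactly when T26 ends (back-to-back, no overlap); T26 is clear from here.
T29 starts before T28 ends → T28 and T29 overlap.
T27 starts after T28 ends; T28 is clear from here.
T27 starts after T29 ends; T29 is clear from here.
T30 starts after T27 ends.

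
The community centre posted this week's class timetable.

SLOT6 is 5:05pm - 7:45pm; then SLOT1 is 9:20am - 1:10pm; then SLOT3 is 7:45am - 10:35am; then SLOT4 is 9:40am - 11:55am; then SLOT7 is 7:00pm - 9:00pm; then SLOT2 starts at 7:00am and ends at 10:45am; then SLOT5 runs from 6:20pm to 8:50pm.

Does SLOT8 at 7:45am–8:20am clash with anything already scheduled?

SLOT2: starts 7:00am before SLOT8 ends 8:20am, and ends 10:45am after SLOT8 starts 7:45am → overlap.
SLOT3: starts 7:45am before SLOT8 ends 8:20am, and ends 10:35am after SLOT8 starts 7:45am → overlap.
SLOT1: starts 9:20am at or after SLOT8 ends 8:20am → clear.
SLOT4: starts 9:40am at or after SLOT8 ends 8:20am → clear.
SLOT6: starts 5:05pm at or after SLOT8 ends 8:20am → clear.
SLOT5: starts 6:20pm at or after SLOT8 ends 8:20am → clear.
SLOT7: starts 7:00pm at or after SLOT8 ends 8:20am → clear.
SLOT8 overlaps SLOT2, SLOT3.

Yes — it overlaps SLOT2, SLOT3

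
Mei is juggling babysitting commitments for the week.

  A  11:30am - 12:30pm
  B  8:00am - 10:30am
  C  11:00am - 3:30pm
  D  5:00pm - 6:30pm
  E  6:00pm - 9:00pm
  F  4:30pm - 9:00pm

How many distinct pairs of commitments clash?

4

Sorted by start: B, C, A, F, D, E.
C starts after B ends, so B has no further overlaps.
A starts before C ends → C and A overlap.
F starts after C ends, so C has no further overlaps.
F starts after A ends, so A has no further overlaps.
D starts before F ends → F and D overlap.
E starts before F ends → F and E overlap.
E starts before D ends → D and E overlap.
Overlapping pairs: A & C, D & E, D & F, E & F — 4 in total.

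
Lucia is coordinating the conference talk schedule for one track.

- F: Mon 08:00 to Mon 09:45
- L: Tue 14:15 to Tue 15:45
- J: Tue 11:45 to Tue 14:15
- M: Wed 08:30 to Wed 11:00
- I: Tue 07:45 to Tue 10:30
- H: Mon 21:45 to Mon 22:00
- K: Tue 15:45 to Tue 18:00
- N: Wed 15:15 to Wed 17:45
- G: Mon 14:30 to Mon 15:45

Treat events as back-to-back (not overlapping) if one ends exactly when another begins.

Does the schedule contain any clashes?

Check each pair: they overlap iff neither finishes before the other starts.
Sorted by start: F, G, H, I, J, L, K, M, N.
G starts after F ends; F is clear from here.
H starts after G ends; G is clear from here.
I starts after H ends; H is clear from here.
J starts after I ends; I is clear from here.
L starts exactly when J ends (back-to-back, no overlap); J is clear from here.
K starts exactly when L ends (back-to-back, no overlap); L is clear from here.
M starts after K ends; K is clear from here.
N starts after M ends.
Every pair is clear; the schedule has no overlaps.

No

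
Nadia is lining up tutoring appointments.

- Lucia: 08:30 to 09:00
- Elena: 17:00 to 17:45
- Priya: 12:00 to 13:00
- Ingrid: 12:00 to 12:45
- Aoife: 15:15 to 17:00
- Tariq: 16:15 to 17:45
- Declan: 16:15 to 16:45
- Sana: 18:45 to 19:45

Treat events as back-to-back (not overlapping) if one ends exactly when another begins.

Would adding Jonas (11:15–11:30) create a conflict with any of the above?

No — it doesn't clash with anything

Lucia: ends 09:00 at or before Jonas starts 11:15 → clear.
Priya: starts 12:00 at or after Jonas ends 11:30 → clear.
Ingrid: starts 12:00 at or after Jonas ends 11:30 → clear.
Aoife: starts 15:15 at or after Jonas ends 11:30 → clear.
Tariq: starts 16:15 at or after Jonas ends 11:30 → clear.
Declan: starts 16:15 at or after Jonas ends 11:30 → clear.
Elena: starts 17:00 at or after Jonas ends 11:30 → clear.
Sana: starts 18:45 at or after Jonas ends 11:30 → clear.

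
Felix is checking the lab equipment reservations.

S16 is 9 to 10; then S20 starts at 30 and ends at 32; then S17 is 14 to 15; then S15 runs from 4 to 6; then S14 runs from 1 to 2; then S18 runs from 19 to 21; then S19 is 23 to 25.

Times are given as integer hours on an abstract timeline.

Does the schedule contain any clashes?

Sorted by start: S14, S15, S16, S17, S18, S19, S20.
S15 starts after S14 ends — done with S14.
S16 starts after S15 ends — done with S15.
S17 starts after S16 ends — done with S16.
S18 starts after S17 ends — done with S17.
S19 starts after S18 ends — done with S18.
S20 starts after S19 ends.
Every pair is clear; the schedule has no overlaps.

No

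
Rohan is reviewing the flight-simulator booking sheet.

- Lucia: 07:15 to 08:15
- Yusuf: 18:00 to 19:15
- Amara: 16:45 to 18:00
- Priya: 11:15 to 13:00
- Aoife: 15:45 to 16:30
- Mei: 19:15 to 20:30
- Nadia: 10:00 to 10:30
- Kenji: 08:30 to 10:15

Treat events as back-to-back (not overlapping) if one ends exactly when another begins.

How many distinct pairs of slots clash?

1

Check each pair: they overlap iff neither finishes before the other starts.
Sorted by start: Lucia, Kenji, Nadia, Priya, Aoife, Amara, Yusuf, Mei.
Kenji starts after Lucia ends; Lucia is clear from here.
Nadia starts before Kenji ends → Kenji and Nadia overlap.
Priya starts after Kenji ends; Kenji is clear from here.
Priya starts after Nadia ends; Nadia is clear from here.
Aoife starts after Priya ends; Priya is clear from here.
Amara starts after Aoife ends; Aoife is clear from here.
Yusuf starts exactly when Amara ends (back-to-back, no overlap); Amara is clear from here.
Mei starts exactly when Yusuf ends (back-to-back, no overlap).
Overlapping pairs: Kenji & Nadia — 1 in total.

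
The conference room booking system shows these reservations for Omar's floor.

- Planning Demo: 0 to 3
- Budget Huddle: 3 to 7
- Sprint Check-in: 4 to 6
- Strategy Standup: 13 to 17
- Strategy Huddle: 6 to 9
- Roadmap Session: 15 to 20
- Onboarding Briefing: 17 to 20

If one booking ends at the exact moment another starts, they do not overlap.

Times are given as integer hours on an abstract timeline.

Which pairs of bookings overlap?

Budget Huddle & Sprint Check-in, Budget Huddle & Strategy Huddle, Onboarding Briefing & Roadmap Session, Roadmap Session & Strategy Standup

Sorted by start: Planning Demo, Budget Huddle, Sprint Check-in, Strategy Huddle, Strategy Standup, Roadmap Session, Onboarding Briefing.
Budget Huddle starts exactly when Planning Demo ends (back-to-back, no overlap); Planning Demo is clear from here.
Sprint Check-in starts before Budget Huddle ends → Budget Huddle and Sprint Check-in overlap.
Strategy Huddle starts before Budget Huddle ends → Budget Huddle and Strategy Huddle overlap.
Strategy Standup starts after Budget Huddle ends; Budget Huddle is clear from here.
Strategy Huddle starts exactly when Sprint Check-in ends (back-to-back, no overlap); Sprint Check-in is clear from here.
Strategy Standup starts after Strategy Huddle ends; Strategy Huddle is clear from here.
Roadmap Session starts before Strategy Standup ends → Strategy Standup and Roadmap Session overlap.
Onboarding Briefing starts exactly when Strategy Standup ends (back-to-back, no overlap).
Onboarding Briefing starts before Roadmap Session ends → Roadmap Session and Onboarding Briefing overlap.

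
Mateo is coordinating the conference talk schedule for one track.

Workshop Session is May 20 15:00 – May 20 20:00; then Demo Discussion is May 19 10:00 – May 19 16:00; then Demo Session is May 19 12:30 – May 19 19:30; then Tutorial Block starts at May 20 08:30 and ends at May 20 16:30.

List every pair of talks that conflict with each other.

Demo Discussion & Demo Session, Tutorial Block & Workshop Session

Sorted by start: Demo Discussion, Demo Session, Tutorial Block, Workshop Session.
Demo Session starts before Demo Discussion ends → Demo Discussion and Demo Session overlap.
Tutorial Block starts after Demo Discussion ends; Demo Discussion is clear from here.
Tutorial Block starts after Demo Session ends; Demo Session is clear from here.
Workshop Session starts before Tutorial Block ends → Tutorial Block and Workshop Session overlap.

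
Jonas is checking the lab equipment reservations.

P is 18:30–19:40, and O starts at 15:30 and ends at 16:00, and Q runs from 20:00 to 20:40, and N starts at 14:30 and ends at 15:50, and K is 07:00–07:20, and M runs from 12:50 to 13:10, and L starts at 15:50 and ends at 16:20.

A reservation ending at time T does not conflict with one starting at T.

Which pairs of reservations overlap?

L & O, N & O

Sorted by start: K, M, N, O, L, P, Q.
M starts after K ends — done with K.
N starts after M ends — done with M.
O starts before N ends → N and O overlap.
L starts exactly when N ends (back-to-back, no overlap) — done with N.
L starts before O ends → O and L overlap.
P starts after O ends — done with O.
P starts after L ends — done with L.
Q starts after P ends.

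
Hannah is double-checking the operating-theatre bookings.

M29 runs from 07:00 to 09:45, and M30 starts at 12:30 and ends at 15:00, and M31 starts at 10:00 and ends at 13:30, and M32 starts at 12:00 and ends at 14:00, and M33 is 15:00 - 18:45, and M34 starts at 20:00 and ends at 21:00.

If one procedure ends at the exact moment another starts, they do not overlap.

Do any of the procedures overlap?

Sorted by start: M29, M31, M32, M30, M33, M34.
M31 starts after M29 ends — done with M29.
M32 starts before M31 ends → M31 and M32 overlap.
That's a conflict, so the schedule is not conflict-free.

Yes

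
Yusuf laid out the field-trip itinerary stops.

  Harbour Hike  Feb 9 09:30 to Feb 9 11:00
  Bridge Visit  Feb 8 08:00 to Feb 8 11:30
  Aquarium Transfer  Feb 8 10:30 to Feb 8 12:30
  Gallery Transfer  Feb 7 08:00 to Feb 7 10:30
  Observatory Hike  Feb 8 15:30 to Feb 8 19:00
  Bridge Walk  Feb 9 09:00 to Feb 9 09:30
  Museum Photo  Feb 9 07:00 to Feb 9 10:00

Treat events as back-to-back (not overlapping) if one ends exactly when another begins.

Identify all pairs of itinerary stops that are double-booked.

Check each pair: they overlap iff neither finishes before the other starts.
Sorted by start: Gallery Transfer, Bridge Visit, Aquarium Transfer, Observatory Hike, Museum Photo, Bridge Walk, Harbour Hike.
Bridge Visit starts after Gallery Transfer ends, so Gallery Transfer has no further overlaps.
Aquarium Transfer starts before Bridge Visit ends → Bridge Visit and Aquarium Transfer overlap.
Observatory Hike starts after Bridge Visit ends, so Bridge Visit has no further overlaps.
Observatory Hike starts after Aquarium Transfer ends, so Aquarium Transfer has no further overlaps.
Museum Photo starts after Observatory Hike ends, so Observatory Hike has no further overlaps.
Bridge Walk starts before Museum Photo ends → Museum Photo and Bridge Walk overlap.
Harbour Hike starts before Museum Photo ends → Museum Photo and Harbour Hike overlap.
Harbour Hike starts exactly when Bridge Walk ends (back-to-back, no overlap).

Aquarium Transfer & Bridge Visit, Bridge Walk & Museum Photo, Harbour Hike & Museum Photo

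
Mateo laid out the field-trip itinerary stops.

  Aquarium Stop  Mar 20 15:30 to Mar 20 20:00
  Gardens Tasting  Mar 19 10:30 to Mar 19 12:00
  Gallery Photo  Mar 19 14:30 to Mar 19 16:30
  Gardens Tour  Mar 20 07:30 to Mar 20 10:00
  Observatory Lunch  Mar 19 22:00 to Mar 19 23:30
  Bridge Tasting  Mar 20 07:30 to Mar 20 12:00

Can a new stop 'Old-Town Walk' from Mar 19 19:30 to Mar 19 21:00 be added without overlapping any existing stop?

Yes — the slot is free

Gardens Tasting: ends Mar 19 12:00 at or before Old-Town Walk starts Mar 19 19:30 → clear.
Gallery Photo: ends Mar 19 16:30 at or before Old-Town Walk starts Mar 19 19:30 → clear.
Observatory Lunch: starts Mar 19 22:00 at or after Old-Town Walk ends Mar 19 21:00 → clear.
Gardens Tour: starts Mar 20 07:30 at or after Old-Town Walk ends Mar 19 21:00 → clear.
Bridge Tasting: starts Mar 20 07:30 at or after Old-Town Walk ends Mar 19 21:00 → clear.
Aquarium Stop: starts Mar 20 15:30 at or after Old-Town Walk ends Mar 19 21:00 → clear.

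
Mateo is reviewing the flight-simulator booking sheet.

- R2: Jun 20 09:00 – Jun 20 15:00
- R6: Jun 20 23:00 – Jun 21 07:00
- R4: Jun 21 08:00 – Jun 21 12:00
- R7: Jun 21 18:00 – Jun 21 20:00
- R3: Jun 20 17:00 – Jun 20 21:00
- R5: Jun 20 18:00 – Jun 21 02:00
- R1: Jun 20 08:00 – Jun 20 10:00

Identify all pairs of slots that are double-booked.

R1 & R2, R3 & R5, R5 & R6

Sorted by start: R1, R2, R3, R5, R6, R4, R7.
R2 starts before R1 ends → R1 and R2 overlap.
R3 starts after R1 ends, so R1 has no further overlaps.
R3 starts after R2 ends, so R2 has no further overlaps.
R5 starts before R3 ends → R3 and R5 overlap.
R6 starts after R3 ends, so R3 has no further overlaps.
R6 starts before R5 ends → R5 and R6 overlap.
R4 starts after R5 ends, so R5 has no further overlaps.
R4 starts after R6 ends, so R6 has no further overlaps.
R7 starts after R4 ends.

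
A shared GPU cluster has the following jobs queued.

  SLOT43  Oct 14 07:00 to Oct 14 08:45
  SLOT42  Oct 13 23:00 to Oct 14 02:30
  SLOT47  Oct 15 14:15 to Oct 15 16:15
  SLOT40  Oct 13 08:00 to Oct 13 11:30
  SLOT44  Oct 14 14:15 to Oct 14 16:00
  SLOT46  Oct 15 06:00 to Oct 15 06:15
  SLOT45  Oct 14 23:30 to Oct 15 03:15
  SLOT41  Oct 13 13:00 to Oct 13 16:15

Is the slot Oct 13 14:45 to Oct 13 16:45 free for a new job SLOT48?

SLOT40: ends Oct 13 11:30 at or before SLOT48 starts Oct 13 14:45 → clear.
SLOT41: starts Oct 13 13:00 before SLOT48 ends Oct 13 16:45, and ends Oct 13 16:15 after SLOT48 starts Oct 13 14:45 → overlap.
SLOT42: starts Oct 13 23:00 at or after SLOT48 ends Oct 13 16:45 → clear.
SLOT43: starts Oct 14 07:00 at or after SLOT48 ends Oct 13 16:45 → clear.
SLOT44: starts Oct 14 14:15 at or after SLOT48 ends Oct 13 16:45 → clear.
SLOT45: starts Oct 14 23:30 at or after SLOT48 ends Oct 13 16:45 → clear.
SLOT46: starts Oct 15 06:00 at or after SLOT48 ends Oct 13 16:45 → clear.
SLOT47: starts Oct 15 14:15 at or after SLOT48 ends Oct 13 16:45 → clear.
SLOT48 overlaps SLOT41.

No — it overlaps SLOT41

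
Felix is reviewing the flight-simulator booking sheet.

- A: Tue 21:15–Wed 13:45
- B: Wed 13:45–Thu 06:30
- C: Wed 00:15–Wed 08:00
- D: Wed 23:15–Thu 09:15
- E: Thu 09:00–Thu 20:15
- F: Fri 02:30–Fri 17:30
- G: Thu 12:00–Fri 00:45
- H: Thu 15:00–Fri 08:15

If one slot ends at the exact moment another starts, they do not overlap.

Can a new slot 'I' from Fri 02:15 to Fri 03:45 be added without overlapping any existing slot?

A: ends Wed 13:45 at or before I starts Fri 02:15 → clear.
C: ends Wed 08:00 at or before I starts Fri 02:15 → clear.
B: ends Thu 06:30 at or before I starts Fri 02:15 → clear.
D: ends Thu 09:15 at or before I starts Fri 02:15 → clear.
E: ends Thu 20:15 at or before I starts Fri 02:15 → clear.
G: ends Fri 00:45 at or before I starts Fri 02:15 → clear.
H: starts Thu 15:00 before I ends Fri 03:45, and ends Fri 08:15 after I starts Fri 02:15 → overlap.
F: starts Fri 02:30 before I ends Fri 03:45, and ends Fri 17:30 after I starts Fri 02:15 → overlap.
I overlaps F, H.

No — it overlaps F, H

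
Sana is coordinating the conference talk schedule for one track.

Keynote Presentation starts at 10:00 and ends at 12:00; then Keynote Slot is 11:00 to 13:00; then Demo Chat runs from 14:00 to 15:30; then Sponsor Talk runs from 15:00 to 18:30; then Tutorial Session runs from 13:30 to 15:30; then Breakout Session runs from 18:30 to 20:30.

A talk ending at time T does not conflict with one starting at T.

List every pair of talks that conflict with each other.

Check each pair: they overlap iff neither finishes before the other starts.
Sorted by start: Keynote Presentation, Keynote Slot, Tutorial Session, Demo Chat, Sponsor Talk, Breakout Session.
Keynote Slot starts before Keynote Presentation ends → Keynote Presentation and Keynote Slot overlap.
Tutorial Session starts after Keynote Presentation ends — done with Keynote Presentation.
Tutorial Session starts after Keynote Slot ends — done with Keynote Slot.
Demo Chat starts before Tutorial Session ends → Tutorial Session and Demo Chat overlap.
Sponsor Talk starts before Tutorial Session ends → Tutorial Session and Sponsor Talk overlap.
Breakout Session starts after Tutorial Session ends.
Sponsor Talk starts before Demo Chat ends → Demo Chat and Sponsor Talk overlap.
Breakout Session starts after Demo Chat ends.
Breakout Session starts exactly when Sponsor Talk ends (back-to-back, no overlap).

Demo Chat & Sponsor Talk, Demo Chat & Tutorial Session, Keynote Presentation & Keynote Slot, Sponsor Talk & Tutorial Session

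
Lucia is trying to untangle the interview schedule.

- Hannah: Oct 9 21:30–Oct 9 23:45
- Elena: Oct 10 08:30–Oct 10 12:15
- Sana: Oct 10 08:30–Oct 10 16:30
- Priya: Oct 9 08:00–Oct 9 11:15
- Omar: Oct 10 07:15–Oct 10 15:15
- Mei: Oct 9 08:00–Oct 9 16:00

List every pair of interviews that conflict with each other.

Sorted by start: Priya, Mei, Hannah, Omar, Sana, Elena.
Mei starts before Priya ends → Priya and Mei overlap.
Hannah starts after Priya ends, so nothing later overlaps Priya either.
Hannah starts after Mei ends, so nothing later overlaps Mei either.
Omar starts after Hannah ends, so nothing later overlaps Hannah either.
Sana starts before Omar ends → Omar and Sana overlap.
Elena starts before Omar ends → Omar and Elena overlap.
Elena starts before Sana ends → Sana and Elena overlap.

Elena & Omar, Elena & Sana, Mei & Priya, Omar & Sana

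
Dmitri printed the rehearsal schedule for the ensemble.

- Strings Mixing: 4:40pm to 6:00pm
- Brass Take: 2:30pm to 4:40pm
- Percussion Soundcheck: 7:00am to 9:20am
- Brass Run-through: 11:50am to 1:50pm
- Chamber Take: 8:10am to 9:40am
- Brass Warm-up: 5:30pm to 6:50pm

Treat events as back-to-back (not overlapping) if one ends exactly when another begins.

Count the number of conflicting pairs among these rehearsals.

Sorted by start: Percussion Soundcheck, Chamber Take, Brass Run-through, Brass Take, Strings Mixing, Brass Warm-up.
Chamber Take starts before Percussion Soundcheck ends → Percussion Soundcheck and Chamber Take overlap.
Brass Run-through starts after Percussion Soundcheck ends, so nothing later overlaps Percussion Soundcheck either.
Brass Run-through starts after Chamber Take ends, so nothing later overlaps Chamber Take either.
Brass Take starts after Brass Run-through ends, so nothing later overlaps Brass Run-through either.
Strings Mixing starts exactly when Brass Take ends (back-to-back, no overlap), so nothing later overlaps Brass Take either.
Brass Warm-up starts before Strings Mixing ends → Strings Mixing and Brass Warm-up overlap.
Overlapping pairs: Brass Warm-up & Strings Mixing, Chamber Take & Percussion Soundcheck — 2 in total.

2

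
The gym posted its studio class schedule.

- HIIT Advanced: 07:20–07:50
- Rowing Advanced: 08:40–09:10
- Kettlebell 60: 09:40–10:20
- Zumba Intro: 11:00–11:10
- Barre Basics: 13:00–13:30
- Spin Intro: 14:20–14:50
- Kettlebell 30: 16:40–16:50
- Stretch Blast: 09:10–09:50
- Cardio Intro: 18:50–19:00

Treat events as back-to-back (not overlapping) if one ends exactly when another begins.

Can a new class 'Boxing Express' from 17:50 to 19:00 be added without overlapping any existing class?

HIIT Advanced: ends 07:50 at or before Boxing Express starts 17:50 → clear.
Rowing Advanced: ends 09:10 at or before Boxing Express starts 17:50 → clear.
Stretch Blast: ends 09:50 at or before Boxing Express starts 17:50 → clear.
Kettlebell 60: ends 10:20 at or before Boxing Express starts 17:50 → clear.
Zumba Intro: ends 11:10 at or before Boxing Express starts 17:50 → clear.
Barre Basics: ends 13:30 at or before Boxing Express starts 17:50 → clear.
Spin Intro: ends 14:50 at or before Boxing Express starts 17:50 → clear.
Kettlebell 30: ends 16:50 at or before Boxing Express starts 17:50 → clear.
Cardio Intro: starts 18:50 before Boxing Express ends 19:00, and ends 19:00 after Boxing Express starts 17:50 → overlap.
Boxing Express overlaps Cardio Intro.

No — it overlaps Cardio Intro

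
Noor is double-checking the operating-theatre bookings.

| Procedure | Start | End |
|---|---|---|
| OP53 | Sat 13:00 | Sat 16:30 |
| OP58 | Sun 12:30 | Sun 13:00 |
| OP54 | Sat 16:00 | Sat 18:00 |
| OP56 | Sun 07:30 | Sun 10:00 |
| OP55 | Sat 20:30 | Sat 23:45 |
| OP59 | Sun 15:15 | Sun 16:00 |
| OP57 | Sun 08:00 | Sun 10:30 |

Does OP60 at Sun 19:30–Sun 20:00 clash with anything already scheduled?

No — it doesn't clash with anything

OP53: ends Sat 16:30 at or before OP60 starts Sun 19:30 → clear.
OP54: ends Sat 18:00 at or before OP60 starts Sun 19:30 → clear.
OP55: ends Sat 23:45 at or before OP60 starts Sun 19:30 → clear.
OP56: ends Sun 10:00 at or before OP60 starts Sun 19:30 → clear.
OP57: ends Sun 10:30 at or before OP60 starts Sun 19:30 → clear.
OP58: ends Sun 13:00 at or before OP60 starts Sun 19:30 → clear.
OP59: ends Sun 16:00 at or before OP60 starts Sun 19:30 → clear.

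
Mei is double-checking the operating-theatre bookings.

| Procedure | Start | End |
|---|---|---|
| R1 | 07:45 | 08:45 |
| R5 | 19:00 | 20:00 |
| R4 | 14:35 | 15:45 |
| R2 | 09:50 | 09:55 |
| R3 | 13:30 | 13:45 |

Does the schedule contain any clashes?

No

Check each pair: they overlap iff neither finishes before the other starts.
Sorted by start: R1, R2, R3, R4, R5.
R2 starts after R1 ends, so nothing later overlaps R1 either.
R3 starts after R2 ends, so nothing later overlaps R2 either.
R4 starts after R3 ends, so nothing later overlaps R3 either.
R5 starts after R4 ends.
Every pair is clear; the schedule has no overlaps.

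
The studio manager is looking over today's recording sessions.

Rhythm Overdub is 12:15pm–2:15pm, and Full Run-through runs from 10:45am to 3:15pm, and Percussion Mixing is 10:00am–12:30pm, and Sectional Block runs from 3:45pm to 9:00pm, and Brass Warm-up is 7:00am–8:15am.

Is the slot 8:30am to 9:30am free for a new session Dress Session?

Yes — the slot is free

Brass Warm-up: ends 8:15am at or before Dress Session starts 8:30am → clear.
Percussion Mixing: starts 10:00am at or after Dress Session ends 9:30am → clear.
Full Run-through: starts 10:45am at or after Dress Session ends 9:30am → clear.
Rhythm Overdub: starts 12:15pm at or after Dress Session ends 9:30am → clear.
Sectional Block: starts 3:45pm at or after Dress Session ends 9:30am → clear.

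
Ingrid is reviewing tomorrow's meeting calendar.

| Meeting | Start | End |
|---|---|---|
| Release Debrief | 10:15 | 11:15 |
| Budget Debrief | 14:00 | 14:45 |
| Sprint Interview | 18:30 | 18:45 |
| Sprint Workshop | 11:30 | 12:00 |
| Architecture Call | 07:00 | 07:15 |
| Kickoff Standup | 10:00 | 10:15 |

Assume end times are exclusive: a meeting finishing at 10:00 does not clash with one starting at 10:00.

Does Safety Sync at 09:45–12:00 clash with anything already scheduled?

Architecture Call: ends 07:15 at or before Safety Sync starts 09:45 → clear.
Kickoff Standup: starts 10:00 before Safety Sync ends 12:00, and ends 10:15 after Safety Sync starts 09:45 → overlap.
Release Debrief: starts 10:15 before Safety Sync ends 12:00, and ends 11:15 after Safety Sync starts 09:45 → overlap.
Sprint Workshop: starts 11:30 before Safety Sync ends 12:00, and ends 12:00 after Safety Sync starts 09:45 → overlap.
Budget Debrief: starts 14:00 at or after Safety Sync ends 12:00 → clear.
Sprint Interview: starts 18:30 at or after Safety Sync ends 12:00 → clear.
Safety Sync overlaps Kickoff Standup, Sprint Workshop, Release Debrief.

Yes — it overlaps Kickoff Standup, Release Debrief, Sprint Workshop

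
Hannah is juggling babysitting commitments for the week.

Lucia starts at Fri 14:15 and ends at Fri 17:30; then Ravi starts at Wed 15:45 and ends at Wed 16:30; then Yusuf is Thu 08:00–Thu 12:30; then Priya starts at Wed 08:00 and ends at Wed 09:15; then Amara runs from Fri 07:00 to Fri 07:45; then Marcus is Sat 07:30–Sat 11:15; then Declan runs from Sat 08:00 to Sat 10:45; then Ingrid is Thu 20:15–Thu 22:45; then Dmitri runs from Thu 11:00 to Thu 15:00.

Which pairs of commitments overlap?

Declan & Marcus, Dmitri & Yusuf

Sorted by start: Priya, Ravi, Yusuf, Dmitri, Ingrid, Amara, Lucia, Marcus, Declan.
Ravi starts after Priya ends — done with Priya.
Yusuf starts after Ravi ends — done with Ravi.
Dmitri starts before Yusuf ends → Yusuf and Dmitri overlap.
Ingrid starts after Yusuf ends — done with Yusuf.
Ingrid starts after Dmitri ends — done with Dmitri.
Amara starts after Ingrid ends — done with Ingrid.
Lucia starts after Amara ends — done with Amara.
Marcus starts after Lucia ends — done with Lucia.
Declan starts before Marcus ends → Marcus and Declan overlap.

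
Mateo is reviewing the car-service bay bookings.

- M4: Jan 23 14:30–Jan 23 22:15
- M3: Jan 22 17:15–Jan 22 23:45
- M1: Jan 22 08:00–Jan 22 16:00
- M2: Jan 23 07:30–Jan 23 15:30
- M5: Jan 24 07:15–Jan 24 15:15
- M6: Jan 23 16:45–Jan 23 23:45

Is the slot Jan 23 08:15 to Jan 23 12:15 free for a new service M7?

No — it overlaps M2

M1: ends Jan 22 16:00 at or before M7 starts Jan 23 08:15 → clear.
M3: ends Jan 22 23:45 at or before M7 starts Jan 23 08:15 → clear.
M2: starts Jan 23 07:30 before M7 ends Jan 23 12:15, and ends Jan 23 15:30 after M7 starts Jan 23 08:15 → overlap.
M4: starts Jan 23 14:30 at or after M7 ends Jan 23 12:15 → clear.
M6: starts Jan 23 16:45 at or after M7 ends Jan 23 12:15 → clear.
M5: starts Jan 24 07:15 at or after M7 ends Jan 23 12:15 → clear.
M7 overlaps M2.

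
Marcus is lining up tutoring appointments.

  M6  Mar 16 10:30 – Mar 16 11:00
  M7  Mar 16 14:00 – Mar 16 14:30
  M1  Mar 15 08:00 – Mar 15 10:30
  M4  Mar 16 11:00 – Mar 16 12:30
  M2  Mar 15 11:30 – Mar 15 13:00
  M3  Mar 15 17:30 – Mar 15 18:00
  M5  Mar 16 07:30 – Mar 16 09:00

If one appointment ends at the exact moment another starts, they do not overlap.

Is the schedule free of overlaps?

Yes

Sorted by start: M1, M2, M3, M5, M6, M4, M7.
M2 starts after M1 ends; M1 is clear from here.
M3 starts after M2 ends; M2 is clear from here.
M5 starts after M3 ends; M3 is clear from here.
M6 starts after M5 ends; M5 is clear from here.
M4 starts exactly when M6 ends (back-to-back, no overlap); M6 is clear from here.
M7 starts after M4 ends.
Every pair is clear; the schedule has no overlaps.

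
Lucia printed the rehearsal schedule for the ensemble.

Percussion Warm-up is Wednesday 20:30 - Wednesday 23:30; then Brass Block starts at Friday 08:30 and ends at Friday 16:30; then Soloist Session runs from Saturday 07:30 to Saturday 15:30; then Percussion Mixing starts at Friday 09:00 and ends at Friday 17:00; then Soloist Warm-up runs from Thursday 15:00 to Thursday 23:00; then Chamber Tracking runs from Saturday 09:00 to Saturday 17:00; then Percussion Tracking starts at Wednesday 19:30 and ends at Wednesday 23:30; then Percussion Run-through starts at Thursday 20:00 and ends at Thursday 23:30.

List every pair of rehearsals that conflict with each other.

Brass Block & Percussion Mixing, Chamber Tracking & Soloist Session, Percussion Run-through & Soloist Warm-up, Percussion Tracking & Percussion Warm-up

Sorted by start: Percussion Tracking, Percussion Warm-up, Soloist Warm-up, Percussion Run-through, Brass Block, Percussion Mixing, Soloist Session, Chamber Tracking.
Percussion Warm-up starts before Percussion Tracking ends → Percussion Tracking and Percussion Warm-up overlap.
Soloist Warm-up starts after Percussion Tracking ends; Percussion Tracking is clear from here.
Soloist Warm-up starts after Percussion Warm-up ends; Percussion Warm-up is clear from here.
Percussion Run-through starts before Soloist Warm-up ends → Soloist Warm-up and Percussion Run-through overlap.
Brass Block starts after Soloist Warm-up ends; Soloist Warm-up is clear from here.
Brass Block starts after Percussion Run-through ends; Percussion Run-through is clear from here.
Percussion Mixing starts before Brass Block ends → Brass Block and Percussion Mixing overlap.
Soloist Session starts after Brass Block ends; Brass Block is clear from here.
Soloist Session starts after Percussion Mixing ends; Percussion Mixing is clear from here.
Chamber Tracking starts before Soloist Session ends → Soloist Session and Chamber Tracking overlap.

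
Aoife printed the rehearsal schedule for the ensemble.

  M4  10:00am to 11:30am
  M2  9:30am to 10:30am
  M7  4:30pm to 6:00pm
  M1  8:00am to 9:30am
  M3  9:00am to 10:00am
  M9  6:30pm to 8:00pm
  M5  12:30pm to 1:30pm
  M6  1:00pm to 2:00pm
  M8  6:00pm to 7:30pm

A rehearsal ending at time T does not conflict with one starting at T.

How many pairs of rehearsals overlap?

5

Sorted by start: M1, M3, M2, M4, M5, M6, M7, M8, M9.
M3 starts before M1 ends → M1 and M3 overlap.
M2 starts exactly when M1 ends (back-to-back, no overlap) — done with M1.
M2 starts before M3 ends → M3 and M2 overlap.
M4 starts exactly when M3 ends (back-to-back, no overlap) — done with M3.
M4 starts before M2 ends → M2 and M4 overlap.
M5 starts after M2 ends — done with M2.
M5 starts after M4 ends — done with M4.
M6 starts before M5 ends → M5 and M6 overlap.
M7 starts after M5 ends — done with M5.
M7 starts after M6 ends — done with M6.
M8 starts exactly when M7 ends (back-to-back, no overlap) — done with M7.
M9 starts before M8 ends → M8 and M9 overlap.
Overlapping pairs: M1 & M3, M2 & M3, M2 & M4, M5 & M6, M8 & M9 — 5 in total.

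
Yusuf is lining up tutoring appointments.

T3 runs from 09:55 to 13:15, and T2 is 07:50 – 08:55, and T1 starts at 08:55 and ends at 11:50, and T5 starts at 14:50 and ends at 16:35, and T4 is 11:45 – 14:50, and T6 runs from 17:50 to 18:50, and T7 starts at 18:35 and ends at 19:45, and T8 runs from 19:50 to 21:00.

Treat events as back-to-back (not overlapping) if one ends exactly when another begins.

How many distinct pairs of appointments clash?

Sorted by start: T2, T1, T3, T4, T5, T6, T7, T8.
T1 starts exactly when T2 ends (back-to-back, no overlap) — done with T2.
T3 starts before T1 ends → T1 and T3 overlap.
T4 starts before T1 ends → T1 and T4 overlap.
T5 starts after T1 ends — done with T1.
T4 starts before T3 ends → T3 and T4 overlap.
T5 starts after T3 ends — done with T3.
T5 starts exactly when T4 ends (back-to-back, no overlap) — done with T4.
T6 starts after T5 ends — done with T5.
T7 starts before T6 ends → T6 and T7 overlap.
T8 starts after T6 ends.
T8 starts after T7 ends.
Overlapping pairs: T1 & T3, T1 & T4, T3 & T4, T6 & T7 — 4 in total.

4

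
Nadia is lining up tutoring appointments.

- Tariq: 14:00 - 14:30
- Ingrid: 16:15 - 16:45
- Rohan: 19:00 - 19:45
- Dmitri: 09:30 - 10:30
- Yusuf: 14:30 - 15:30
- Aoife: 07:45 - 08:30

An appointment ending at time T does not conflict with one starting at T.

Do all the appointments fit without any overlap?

Yes

Sorted by start: Aoife, Dmitri, Tariq, Yusuf, Ingrid, Rohan.
Dmitri starts after Aoife ends; Aoife is clear from here.
Tariq starts after Dmitri ends; Dmitri is clear from here.
Yusuf starts exactly when Tariq ends (back-to-back, no overlap); Tariq is clear from here.
Ingrid starts after Yusuf ends; Yusuf is clear from here.
Rohan starts after Ingrid ends.
Every pair is clear; the schedule has no overlaps.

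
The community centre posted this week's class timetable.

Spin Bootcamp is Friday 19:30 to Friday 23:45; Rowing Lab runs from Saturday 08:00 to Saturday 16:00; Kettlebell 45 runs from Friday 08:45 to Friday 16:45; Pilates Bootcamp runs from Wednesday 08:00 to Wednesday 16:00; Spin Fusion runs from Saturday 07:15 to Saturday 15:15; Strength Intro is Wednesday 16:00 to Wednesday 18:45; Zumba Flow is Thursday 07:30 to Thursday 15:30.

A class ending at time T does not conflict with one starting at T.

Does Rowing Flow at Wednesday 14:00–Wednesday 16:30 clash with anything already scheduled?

Pilates Bootcamp: starts Wednesday 08:00 before Rowing Flow ends Wednesday 16:30, and ends Wednesday 16:00 after Rowing Flow starts Wednesday 14:00 → overlap.
Strength Intro: starts Wednesday 16:00 before Rowing Flow ends Wednesday 16:30, and ends Wednesday 18:45 after Rowing Flow starts Wednesday 14:00 → overlap.
Zumba Flow: starts Thursday 07:30 at or after Rowing Flow ends Wednesday 16:30 → clear.
Kettlebell 45: starts Friday 08:45 at or after Rowing Flow ends Wednesday 16:30 → clear.
Spin Bootcamp: starts Friday 19:30 at or after Rowing Flow ends Wednesday 16:30 → clear.
Spin Fusion: starts Saturday 07:15 at or after Rowing Flow ends Wednesday 16:30 → clear.
Rowing Lab: starts Saturday 08:00 at or after Rowing Flow ends Wednesday 16:30 → clear.
Rowing Flow overlaps Pilates Bootcamp, Strength Intro.

Yes — it overlaps Pilates Bootcamp, Strength Intro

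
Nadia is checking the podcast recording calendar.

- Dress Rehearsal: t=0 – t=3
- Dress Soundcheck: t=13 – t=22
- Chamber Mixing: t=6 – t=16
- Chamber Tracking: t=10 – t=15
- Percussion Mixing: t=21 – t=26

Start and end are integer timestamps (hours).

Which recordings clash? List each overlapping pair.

Chamber Mixing & Chamber Tracking, Chamber Mixing & Dress Soundcheck, Chamber Tracking & Dress Soundcheck, Dress Soundcheck & Percussion Mixing

Sorted by start: Dress Rehearsal, Chamber Mixing, Chamber Tracking, Dress Soundcheck, Percussion Mixing.
Chamber Mixing starts after Dress Rehearsal ends, so nothing later overlaps Dress Rehearsal either.
Chamber Tracking starts before Chamber Mixing ends → Chamber Mixing and Chamber Tracking overlap.
Dress Soundcheck starts before Chamber Mixing ends → Chamber Mixing and Dress Soundcheck overlap.
Percussion Mixing starts after Chamber Mixing ends.
Dress Soundcheck starts before Chamber Tracking ends → Chamber Tracking and Dress Soundcheck overlap.
Percussion Mixing starts after Chamber Tracking ends.
Percussion Mixing starts before Dress Soundcheck ends → Dress Soundcheck and Percussion Mixing overlap.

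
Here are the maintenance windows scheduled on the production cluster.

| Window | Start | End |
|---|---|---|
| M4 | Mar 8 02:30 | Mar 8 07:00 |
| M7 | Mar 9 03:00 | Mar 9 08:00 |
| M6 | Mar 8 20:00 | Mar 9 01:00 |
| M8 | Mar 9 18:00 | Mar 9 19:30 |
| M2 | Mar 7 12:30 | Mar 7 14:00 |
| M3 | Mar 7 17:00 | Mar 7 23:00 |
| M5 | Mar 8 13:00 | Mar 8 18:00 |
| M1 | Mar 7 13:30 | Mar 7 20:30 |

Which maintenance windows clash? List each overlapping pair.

Check each pair: they overlap iff neither finishes before the other starts.
Sorted by start: M2, M1, M3, M4, M5, M6, M7, M8.
M1 starts before M2 ends → M2 and M1 overlap.
M3 starts after M2 ends; M2 is clear from here.
M3 starts before M1 ends → M1 and M3 overlap.
M4 starts after M1 ends; M1 is clear from here.
M4 starts after M3 ends; M3 is clear from here.
M5 starts after M4 ends; M4 is clear from here.
M6 starts after M5 ends; M5 is clear from here.
M7 starts after M6 ends; M6 is clear from here.
M8 starts after M7 ends.

M1 & M2, M1 & M3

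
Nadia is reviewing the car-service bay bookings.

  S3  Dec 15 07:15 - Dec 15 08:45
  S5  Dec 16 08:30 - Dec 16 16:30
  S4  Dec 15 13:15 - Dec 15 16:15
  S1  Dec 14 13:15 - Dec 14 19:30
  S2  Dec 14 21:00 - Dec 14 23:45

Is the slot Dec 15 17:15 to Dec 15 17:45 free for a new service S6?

Yes — the slot is free

S1: ends Dec 14 19:30 at or before S6 starts Dec 15 17:15 → clear.
S2: ends Dec 14 23:45 at or before S6 starts Dec 15 17:15 → clear.
S3: ends Dec 15 08:45 at or before S6 starts Dec 15 17:15 → clear.
S4: ends Dec 15 16:15 at or before S6 starts Dec 15 17:15 → clear.
S5: starts Dec 16 08:30 at or after S6 ends Dec 15 17:45 → clear.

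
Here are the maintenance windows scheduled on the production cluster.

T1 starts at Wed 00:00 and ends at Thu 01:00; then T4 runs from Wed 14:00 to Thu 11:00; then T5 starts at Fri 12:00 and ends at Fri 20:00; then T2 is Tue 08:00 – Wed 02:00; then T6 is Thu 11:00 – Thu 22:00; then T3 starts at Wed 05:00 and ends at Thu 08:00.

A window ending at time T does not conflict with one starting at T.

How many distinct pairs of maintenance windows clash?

Check each pair: they overlap iff neither finishes before the other starts.
Sorted by start: T2, T1, T3, T4, T6, T5.
T1 starts before T2 ends → T2 and T1 overlap.
T3 starts after T2 ends, so T2 has no further overlaps.
T3 starts before T1 ends → T1 and T3 overlap.
T4 starts before T1 ends → T1 and T4 overlap.
T6 starts after T1 ends, so T1 has no further overlaps.
T4 starts before T3 ends → T3 and T4 overlap.
T6 starts after T3 ends, so T3 has no further overlaps.
T6 starts exactly when T4 ends (back-to-back, no overlap), so T4 has no further overlaps.
T5 starts after T6 ends.
Overlapping pairs: T1 & T2, T1 & T3, T1 & T4, T3 & T4 — 4 in total.

4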